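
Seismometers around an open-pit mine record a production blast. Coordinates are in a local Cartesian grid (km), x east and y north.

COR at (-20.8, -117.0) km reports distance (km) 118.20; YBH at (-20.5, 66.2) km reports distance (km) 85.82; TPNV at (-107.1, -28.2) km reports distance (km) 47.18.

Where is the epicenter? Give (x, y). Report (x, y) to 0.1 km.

-64.8 km east, -7.3 km north

Circle about each station: (x + 20.8)² + (y + 117.0)² = 118.20²; (x + 20.5)² + (y − 66.2)² = 85.82²; (x + 107.1)² + (y + 28.2)² = 47.18².
Subtracting pairs of circle equations eliminates x²+y² and gives linear equations (the radical axes):
0.6 x + 366.4 y = -2712.78
-172.6 x + 177.6 y = 9889.30
Solving the 2×2 system: x ≈ -64.8, y ≈ -7.3 km.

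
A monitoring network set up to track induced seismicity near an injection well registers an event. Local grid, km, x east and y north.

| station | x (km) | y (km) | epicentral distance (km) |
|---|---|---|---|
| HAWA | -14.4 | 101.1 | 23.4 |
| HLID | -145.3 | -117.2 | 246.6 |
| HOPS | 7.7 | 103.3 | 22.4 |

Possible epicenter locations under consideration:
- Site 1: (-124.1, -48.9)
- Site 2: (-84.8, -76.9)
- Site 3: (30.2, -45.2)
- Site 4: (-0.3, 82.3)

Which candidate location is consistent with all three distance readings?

For each candidate, compare |candidate − station| to the reported distance:
Site 1: residuals HAWA 162.4, HLID 175.1, HOPS 178.9 → max 178.9 km
Site 2: residuals HAWA 168.0, HLID 173.9, HOPS 180.2 → max 180.2 km
Site 3: residuals HAWA 129.5, HLID 56.9, HOPS 127.8 → max 129.5 km
Site 4: residuals HAWA 0.1, HLID 0.0, HOPS 0.1 → max 0.1 km
Only Site 4 has all residuals ≈ 0.

Site 4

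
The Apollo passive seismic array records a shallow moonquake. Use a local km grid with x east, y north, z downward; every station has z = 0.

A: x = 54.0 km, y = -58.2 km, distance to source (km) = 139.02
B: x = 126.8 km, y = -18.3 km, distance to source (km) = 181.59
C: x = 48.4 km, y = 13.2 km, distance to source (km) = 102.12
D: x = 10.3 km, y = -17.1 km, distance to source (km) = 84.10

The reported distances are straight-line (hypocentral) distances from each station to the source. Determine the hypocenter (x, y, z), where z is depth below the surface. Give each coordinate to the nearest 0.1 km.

Each station gives a sphere (x−x_i)² + (y−y_i)² + z² = d_i² (stations at z=0).
Subtracting the A sphere from B and C: z² cancels, leaving linear equations in x and y:
145.6 x + 79.8 y = -3538.48
-11.2 x + 142.8 y = 5111.63
Solving: x ≈ -42.111, y ≈ 32.493 km (keep extra digits for the depth step; rounded: -42.1, 32.5).
Then from the A sphere: z² = 139.02² − (x − 54.0)² − (y + 58.2)² with x = -42.111, y = 32.493, so z ≈ 43.174 ≈ 43.2 km.

(-42.1, 32.5, 43.2)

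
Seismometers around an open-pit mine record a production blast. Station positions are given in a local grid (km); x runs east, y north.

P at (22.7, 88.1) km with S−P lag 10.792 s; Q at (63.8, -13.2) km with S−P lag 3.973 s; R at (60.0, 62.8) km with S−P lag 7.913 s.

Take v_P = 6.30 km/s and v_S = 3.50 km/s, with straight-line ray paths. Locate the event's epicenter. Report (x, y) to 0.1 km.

Distance from S−P lag: d = Δt · v_P v_S / (v_P − v_S) = Δt · (6.30·3.50)/(6.30−3.50) ≈ 7.8750·Δt.
So d_P = 84.99, d_Q = 31.29, d_R = 62.31 km.
Circle about each station: (x − 22.7)² + (y − 88.1)² = 84.99²; (x − 63.8)² + (y + 13.2)² = 31.29²; (x − 60.0)² + (y − 62.8)² = 62.31².
Subtracting the P equation from the Q and R equations removes the quadratic terms:
82.2 x − 202.6 y = 2212.02
74.6 x − 50.6 y = 2607.70
Solving the 2×2 system: x ≈ 38.0, y ≈ 4.5 km.

38.0 km east, 4.5 km north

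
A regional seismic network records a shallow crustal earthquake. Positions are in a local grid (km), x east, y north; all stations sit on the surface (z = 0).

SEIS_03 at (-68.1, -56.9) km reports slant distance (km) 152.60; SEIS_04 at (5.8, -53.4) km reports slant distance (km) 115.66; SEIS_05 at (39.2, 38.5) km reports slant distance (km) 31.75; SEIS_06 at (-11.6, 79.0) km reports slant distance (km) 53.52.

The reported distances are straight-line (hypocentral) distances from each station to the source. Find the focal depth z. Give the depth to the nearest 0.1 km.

24.4 km

Each station gives a sphere (x−x_i)² + (y−y_i)² + z² = d_i² (stations at z=0).
Subtracting the SEIS_03 sphere from SEIS_04 and SEIS_05: z² cancels, leaving linear equations in x and y:
147.8 x + 7.0 y = 4919.50
214.6 x + 190.8 y = 17422.37
Solving: x ≈ 30.590, y ≈ 56.907 km (keep extra digits for the depth step; rounded: 30.6, 56.9).
Then from the SEIS_03 sphere: z² = 152.60² − (x + 68.1)² − (y + 56.9)² with x = 30.590, y = 56.907, so z ≈ 24.393 ≈ 24.4 km.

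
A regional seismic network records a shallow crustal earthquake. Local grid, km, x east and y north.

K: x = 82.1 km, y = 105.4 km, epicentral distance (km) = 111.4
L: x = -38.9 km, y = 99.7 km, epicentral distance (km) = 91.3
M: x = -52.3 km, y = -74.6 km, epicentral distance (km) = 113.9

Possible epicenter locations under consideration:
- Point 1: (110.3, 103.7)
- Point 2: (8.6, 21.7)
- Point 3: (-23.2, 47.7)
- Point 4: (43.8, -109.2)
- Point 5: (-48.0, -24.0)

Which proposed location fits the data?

Point 2

For each candidate, compare |candidate − station| to the reported distance:
Point 1: residuals K 83.1, L 58.0, M 127.4 → max 127.4 km
Point 2: residuals K 0.0, L 0.0, M 0.0 → max 0.0 km
Point 3: residuals K 8.7, L 37.0, M 11.8 → max 37.0 km
Point 4: residuals K 106.6, L 133.4, M 11.8 → max 133.4 km
Point 5: residuals K 72.1, L 32.7, M 63.1 → max 72.1 km
Only Point 2 has all residuals ≈ 0.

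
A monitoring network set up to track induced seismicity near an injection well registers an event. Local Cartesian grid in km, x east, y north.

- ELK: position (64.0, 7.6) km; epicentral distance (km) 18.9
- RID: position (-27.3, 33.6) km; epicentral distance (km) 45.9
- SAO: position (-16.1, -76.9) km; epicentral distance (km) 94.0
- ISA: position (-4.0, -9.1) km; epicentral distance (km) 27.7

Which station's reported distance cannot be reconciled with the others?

Solve using three stations at a time. Using RID, SAO, ISA (subtract circle equations pairwise → linear system) gives (x, y) ≈ (13.3, 12.3).
Distances from that point to each station vs reported:
  ELK: calculated 51.0 vs reported 18.9 → residual 32.1 km
  RID: calculated 45.8 vs reported 45.9 → residual 0.1 km
  SAO: calculated 93.9 vs reported 94.0 → residual 0.1 km
  ISA: calculated 27.5 vs reported 27.7 → residual 0.2 km
RID, SAO, ISA are mutually consistent (residuals ≈ 0); ELK is off by 32.1 km.

ELK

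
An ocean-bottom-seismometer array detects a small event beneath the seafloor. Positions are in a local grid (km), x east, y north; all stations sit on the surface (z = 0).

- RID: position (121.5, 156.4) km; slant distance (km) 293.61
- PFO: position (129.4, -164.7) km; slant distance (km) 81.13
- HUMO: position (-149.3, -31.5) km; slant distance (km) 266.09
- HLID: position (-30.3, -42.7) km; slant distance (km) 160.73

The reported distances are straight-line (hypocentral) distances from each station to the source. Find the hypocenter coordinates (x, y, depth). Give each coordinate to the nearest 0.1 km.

Each station gives a sphere (x−x_i)² + (y−y_i)² + z² = d_i² (stations at z=0).
Subtracting the RID sphere from PFO and HUMO: z² cancels, leaving linear equations in x and y:
15.8 x − 642.2 y = 84272.00
-541.6 x − 375.8 y = -537.53
Solving: x ≈ 90.500, y ≈ -128.997 km (keep extra digits for the depth step; rounded: 90.5, -129.0).
Then from the RID sphere: z² = 293.61² − (x − 121.5)² − (y − 156.4)² with x = 90.500, y = -128.997, so z ≈ 61.599 ≈ 61.6 km.

x ≈ 90.5 km, y ≈ -129.0 km, depth ≈ 61.6 km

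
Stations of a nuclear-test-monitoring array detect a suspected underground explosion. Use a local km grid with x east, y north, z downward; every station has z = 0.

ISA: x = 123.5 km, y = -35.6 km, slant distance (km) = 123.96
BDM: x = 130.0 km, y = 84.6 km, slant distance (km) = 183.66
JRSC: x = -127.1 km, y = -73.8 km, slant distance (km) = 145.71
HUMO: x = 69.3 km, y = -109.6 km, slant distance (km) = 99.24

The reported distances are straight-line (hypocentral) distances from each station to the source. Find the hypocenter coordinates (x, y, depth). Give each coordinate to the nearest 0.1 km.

(8.5, -45.5, 45.2)

Each station gives a sphere (x−x_i)² + (y−y_i)² + z² = d_i² (stations at z=0).
Subtracting the ISA sphere from BDM and JRSC: z² cancels, leaving linear equations in x and y:
13.0 x + 240.4 y = -10827.36
-501.2 x − 76.4 y = -784.08
Solving: x ≈ 8.500, y ≈ -45.499 km (keep extra digits for the depth step; rounded: 8.5, -45.5).
Then from the ISA sphere: z² = 123.96² − (x − 123.5)² − (y + 35.6)² with x = 8.500, y = -45.499, so z ≈ 45.201 ≈ 45.2 km.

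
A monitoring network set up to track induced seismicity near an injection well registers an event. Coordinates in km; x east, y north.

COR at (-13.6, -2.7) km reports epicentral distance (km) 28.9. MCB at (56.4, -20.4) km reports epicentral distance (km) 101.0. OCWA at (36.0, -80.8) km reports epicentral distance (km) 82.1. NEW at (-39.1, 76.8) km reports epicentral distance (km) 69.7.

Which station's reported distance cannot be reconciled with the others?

Solve using three stations at a time. Using COR, MCB, NEW (subtract circle equations pairwise → linear system) gives (x, y) ≈ (-40.8, 7.1).
Distances from that point to each station vs reported:
  COR: calculated 28.9 vs reported 28.9 → residual 0.0 km
  MCB: calculated 101.0 vs reported 101.0 → residual 0.0 km
  OCWA: calculated 116.7 vs reported 82.1 → residual 34.6 km
  NEW: calculated 69.7 vs reported 69.7 → residual 0.0 km
COR, MCB, NEW are mutually consistent (residuals ≈ 0); OCWA is off by 34.6 km.

OCWA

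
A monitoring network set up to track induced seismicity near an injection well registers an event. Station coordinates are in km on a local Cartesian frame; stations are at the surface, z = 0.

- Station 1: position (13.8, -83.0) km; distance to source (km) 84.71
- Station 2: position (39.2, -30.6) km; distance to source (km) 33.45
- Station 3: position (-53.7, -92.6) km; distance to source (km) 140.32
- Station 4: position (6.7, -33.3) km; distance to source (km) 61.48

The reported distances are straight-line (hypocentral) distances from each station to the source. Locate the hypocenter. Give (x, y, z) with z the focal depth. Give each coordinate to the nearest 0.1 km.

x ≈ 62.6 km, y ≈ -16.5 km, depth ≈ 19.3 km

Each station gives a sphere (x−x_i)² + (y−y_i)² + z² = d_i² (stations at z=0).
Subtracting the Station 1 sphere from Station 2 and Station 3: z² cancels, leaving linear equations in x and y:
50.8 x + 104.8 y = 1450.44
-135.0 x − 19.2 y = -8134.91
Solving: x ≈ 62.606, y ≈ -16.507 km (keep extra digits for the depth step; rounded: 62.6, -16.5).
Then from the Station 1 sphere: z² = 84.71² − (x − 13.8)² − (y + 83.0)² with x = 62.606, y = -16.507, so z ≈ 19.299 ≈ 19.3 km.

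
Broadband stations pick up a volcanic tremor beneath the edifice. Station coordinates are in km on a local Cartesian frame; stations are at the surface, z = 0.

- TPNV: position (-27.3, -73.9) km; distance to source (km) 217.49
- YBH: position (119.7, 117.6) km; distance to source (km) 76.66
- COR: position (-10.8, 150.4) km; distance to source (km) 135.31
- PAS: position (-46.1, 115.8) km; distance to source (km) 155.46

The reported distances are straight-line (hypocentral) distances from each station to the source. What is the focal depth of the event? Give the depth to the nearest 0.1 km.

depth ≈ 67.8 km

Each station gives a sphere (x−x_i)² + (y−y_i)² + z² = d_i² (stations at z=0).
Subtracting the TPNV sphere from YBH and COR: z² cancels, leaving linear equations in x and y:
294.0 x + 383.0 y = 63376.49
33.0 x + 448.6 y = 45523.40
Solving: x ≈ 92.204, y ≈ 94.696 km (keep extra digits for the depth step; rounded: 92.2, 94.7).
Then from the TPNV sphere: z² = 217.49² − (x + 27.3)² − (y + 73.9)² with x = 92.204, y = 94.696, so z ≈ 67.794 ≈ 67.8 km.
Check against PAS (with the unrounded solution): distance 155.47 ≈ 155.46 km. ✓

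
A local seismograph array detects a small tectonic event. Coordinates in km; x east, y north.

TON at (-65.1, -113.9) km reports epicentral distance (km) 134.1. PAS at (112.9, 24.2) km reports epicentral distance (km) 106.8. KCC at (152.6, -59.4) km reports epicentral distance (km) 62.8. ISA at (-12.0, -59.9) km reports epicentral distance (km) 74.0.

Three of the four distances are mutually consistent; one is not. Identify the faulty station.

KCC

Solve using three stations at a time. Using TON, PAS, ISA (subtract circle equations pairwise → linear system) gives (x, y) ≈ (61.4, -69.4).
Distances from that point to each station vs reported:
  TON: calculated 134.1 vs reported 134.1 → residual 0.0 km
  PAS: calculated 106.8 vs reported 106.8 → residual 0.0 km
  KCC: calculated 91.7 vs reported 62.8 → residual 28.9 km
  ISA: calculated 74.0 vs reported 74.0 → residual 0.0 km
TON, PAS, ISA are mutually consistent (residuals ≈ 0); KCC is off by 28.9 km.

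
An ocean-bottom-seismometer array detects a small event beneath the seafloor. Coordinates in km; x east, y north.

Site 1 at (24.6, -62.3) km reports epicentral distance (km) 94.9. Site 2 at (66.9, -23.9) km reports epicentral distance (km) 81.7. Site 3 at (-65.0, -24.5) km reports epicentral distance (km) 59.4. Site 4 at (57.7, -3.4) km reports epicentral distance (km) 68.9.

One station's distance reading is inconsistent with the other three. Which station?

Site 1

Solve using three stations at a time. Using Site 2, Site 3, Site 4 (subtract circle equations pairwise → linear system) gives (x, y) ≈ (-11.1, 0.4).
Distances from that point to each station vs reported:
  Site 1: calculated 72.2 vs reported 94.9 → residual 22.7 km
  Site 2: calculated 81.7 vs reported 81.7 → residual 0.0 km
  Site 3: calculated 59.4 vs reported 59.4 → residual 0.0 km
  Site 4: calculated 68.9 vs reported 68.9 → residual 0.0 km
Site 2, Site 3, Site 4 are mutually consistent (residuals ≈ 0); Site 1 is off by 22.7 km.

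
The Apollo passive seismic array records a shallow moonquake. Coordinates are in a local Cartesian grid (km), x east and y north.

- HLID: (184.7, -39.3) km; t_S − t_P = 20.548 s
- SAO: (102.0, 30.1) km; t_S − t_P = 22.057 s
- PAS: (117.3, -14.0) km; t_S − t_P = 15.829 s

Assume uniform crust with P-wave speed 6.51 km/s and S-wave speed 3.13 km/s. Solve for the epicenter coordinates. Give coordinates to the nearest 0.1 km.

x ≈ 77.0 km, y ≈ -100.5 km

Distance from S−P lag: d = Δt · v_P v_S / (v_P − v_S) = Δt · (6.51·3.13)/(6.51−3.13) ≈ 6.0285·Δt.
So d_HLID = 123.87, d_SAO = 132.97, d_PAS = 95.42 km.
Circle about each station: (x − 184.7)² + (y + 39.3)² = 123.87²; (x − 102.0)² + (y − 30.1)² = 132.97²; (x − 117.3)² + (y + 14.0)² = 95.42².
Subtracting the HLID equation from the SAO and PAS equations removes the quadratic terms:
-165.4 x + 138.8 y = -26685.81
-134.8 x + 50.6 y = -15464.49
Solving the 2×2 system: x ≈ 77.0, y ≈ -100.5 km.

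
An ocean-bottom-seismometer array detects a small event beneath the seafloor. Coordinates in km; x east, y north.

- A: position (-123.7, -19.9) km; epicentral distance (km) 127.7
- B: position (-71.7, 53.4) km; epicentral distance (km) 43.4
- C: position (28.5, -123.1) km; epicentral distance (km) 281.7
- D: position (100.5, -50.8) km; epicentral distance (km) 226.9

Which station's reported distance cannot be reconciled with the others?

Solve using three stations at a time. Using A, B, D (subtract circle equations pairwise → linear system) gives (x, y) ≈ (-71.8, 96.8).
Distances from that point to each station vs reported:
  A: calculated 127.7 vs reported 127.7 → residual 0.0 km
  B: calculated 43.4 vs reported 43.4 → residual 0.0 km
  C: calculated 241.7 vs reported 281.7 → residual 40.0 km
  D: calculated 226.9 vs reported 226.9 → residual 0.0 km
A, B, D are mutually consistent (residuals ≈ 0); C is off by 40.0 km.

C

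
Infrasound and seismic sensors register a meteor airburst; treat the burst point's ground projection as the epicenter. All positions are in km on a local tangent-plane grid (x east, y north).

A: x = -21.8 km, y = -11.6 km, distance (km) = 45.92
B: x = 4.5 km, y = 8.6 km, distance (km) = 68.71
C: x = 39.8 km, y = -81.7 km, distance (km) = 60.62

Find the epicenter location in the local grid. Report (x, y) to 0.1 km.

x ≈ -15.6 km, y ≈ -57.1 km

Circle about each station: (x + 21.8)² + (y + 11.6)² = 45.92²; (x − 4.5)² + (y − 8.6)² = 68.71²; (x − 39.8)² + (y + 81.7)² = 60.62².
Subtracting the A equation from the B and C equations removes the quadratic terms:
52.6 x + 40.4 y = -3128.01
123.2 x − 140.2 y = 6082.99
Solving the 2×2 system: x ≈ -15.6, y ≈ -57.1 km.
Check against A (with the unrounded x, y): √((x + 21.8)²+(y + 11.6)²) = 45.92 ≈ 45.92 km. ✓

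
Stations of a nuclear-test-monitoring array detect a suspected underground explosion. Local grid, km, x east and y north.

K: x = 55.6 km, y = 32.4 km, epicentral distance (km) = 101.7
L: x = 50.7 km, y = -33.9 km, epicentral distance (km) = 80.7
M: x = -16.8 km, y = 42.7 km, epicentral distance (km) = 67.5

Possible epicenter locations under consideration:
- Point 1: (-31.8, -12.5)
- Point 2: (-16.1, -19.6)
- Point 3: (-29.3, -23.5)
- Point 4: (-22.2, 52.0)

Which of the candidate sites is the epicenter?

For each candidate, compare |candidate − station| to the reported distance:
Point 1: residuals K 3.4, L 4.5, M 10.3 → max 10.3 km
Point 2: residuals K 13.1, L 12.4, M 5.2 → max 13.1 km
Point 3: residuals K 0.0, L 0.0, M 0.1 → max 0.1 km
Point 4: residuals K 21.5, L 32.0, M 56.7 → max 56.7 km
Only Point 3 has all residuals ≈ 0.

Point 3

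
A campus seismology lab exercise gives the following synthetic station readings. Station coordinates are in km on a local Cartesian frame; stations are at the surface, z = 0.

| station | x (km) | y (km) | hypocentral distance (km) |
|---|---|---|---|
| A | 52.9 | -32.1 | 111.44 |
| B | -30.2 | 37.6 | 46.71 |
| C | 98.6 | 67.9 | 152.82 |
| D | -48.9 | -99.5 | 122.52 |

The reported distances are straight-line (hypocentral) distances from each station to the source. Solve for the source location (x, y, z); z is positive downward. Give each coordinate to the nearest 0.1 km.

Each station gives a sphere (x−x_i)² + (y−y_i)² + z² = d_i² (stations at z=0).
Subtracting the A sphere from B and C: z² cancels, leaving linear equations in x and y:
-166.2 x + 139.4 y = 8734.03
91.4 x + 200.0 y = -431.53
Solving: x ≈ -39.298, y ≈ 15.801 km (keep extra digits for the depth step; rounded: -39.3, 15.8).
Then from the A sphere: z² = 111.44² − (x − 52.9)² − (y + 32.1)² with x = -39.298, y = 15.801, so z ≈ 40.298 ≈ 40.3 km.

x ≈ -39.3 km, y ≈ 15.8 km, depth ≈ 40.3 km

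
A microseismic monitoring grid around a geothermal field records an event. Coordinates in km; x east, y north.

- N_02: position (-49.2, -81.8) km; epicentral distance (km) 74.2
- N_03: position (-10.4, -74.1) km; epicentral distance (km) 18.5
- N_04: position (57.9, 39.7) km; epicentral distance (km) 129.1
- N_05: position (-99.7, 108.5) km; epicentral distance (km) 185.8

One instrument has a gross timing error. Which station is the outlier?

N_02

Solve using three stations at a time. Using N_03, N_04, N_05 (subtract circle equations pairwise → linear system) gives (x, y) ≈ (-23.1, -60.8).
Distances from that point to each station vs reported:
  N_02: calculated 33.5 vs reported 74.2 → residual 40.7 km
  N_03: calculated 18.4 vs reported 18.5 → residual 0.1 km
  N_04: calculated 129.1 vs reported 129.1 → residual 0.0 km
  N_05: calculated 185.8 vs reported 185.8 → residual 0.0 km
N_03, N_04, N_05 are mutually consistent (residuals ≈ 0); N_02 is off by 40.7 km.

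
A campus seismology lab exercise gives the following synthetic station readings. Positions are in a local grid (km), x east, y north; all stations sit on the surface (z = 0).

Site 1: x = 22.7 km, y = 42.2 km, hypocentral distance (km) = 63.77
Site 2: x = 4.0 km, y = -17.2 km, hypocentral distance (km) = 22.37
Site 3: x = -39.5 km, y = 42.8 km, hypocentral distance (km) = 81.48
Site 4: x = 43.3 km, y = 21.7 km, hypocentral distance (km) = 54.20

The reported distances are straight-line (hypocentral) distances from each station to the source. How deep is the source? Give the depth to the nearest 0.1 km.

21.0 km

Each station gives a sphere (x−x_i)² + (y−y_i)² + z² = d_i² (stations at z=0).
Subtracting the Site 1 sphere from Site 2 and Site 3: z² cancels, leaving linear equations in x and y:
-37.4 x − 118.8 y = 1581.91
-124.4 x + 1.2 y = -1476.42
Solving: x ≈ 11.704, y ≈ -17.000 km (keep extra digits for the depth step; rounded: 11.7, -17.0).
Then from the Site 1 sphere: z² = 63.77² − (x − 22.7)² − (y − 42.2)² with x = 11.704, y = -17.000, so z ≈ 21.001 ≈ 21.0 km.
Check against Site 4 (with the unrounded solution): distance 54.19 ≈ 54.20 km. ✓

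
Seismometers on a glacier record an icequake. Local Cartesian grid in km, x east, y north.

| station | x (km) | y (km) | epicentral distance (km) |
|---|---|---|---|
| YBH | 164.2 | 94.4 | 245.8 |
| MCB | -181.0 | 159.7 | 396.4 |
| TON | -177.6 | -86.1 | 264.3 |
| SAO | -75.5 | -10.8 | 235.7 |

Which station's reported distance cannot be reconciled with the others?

SAO

Solve using three stations at a time. Using YBH, MCB, TON (subtract circle equations pairwise → linear system) gives (x, y) ≈ (81.7, -137.1).
Distances from that point to each station vs reported:
  YBH: calculated 245.8 vs reported 245.8 → residual 0.0 km
  MCB: calculated 396.4 vs reported 396.4 → residual 0.0 km
  TON: calculated 264.3 vs reported 264.3 → residual 0.0 km
  SAO: calculated 201.7 vs reported 235.7 → residual 34.0 km
YBH, MCB, TON are mutually consistent (residuals ≈ 0); SAO is off by 34.0 km.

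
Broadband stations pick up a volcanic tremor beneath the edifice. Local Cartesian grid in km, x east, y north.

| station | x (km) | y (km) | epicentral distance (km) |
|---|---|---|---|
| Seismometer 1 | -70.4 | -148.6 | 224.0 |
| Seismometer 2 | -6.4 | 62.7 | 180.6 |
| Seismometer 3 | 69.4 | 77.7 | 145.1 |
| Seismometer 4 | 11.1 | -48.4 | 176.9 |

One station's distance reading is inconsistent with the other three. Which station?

Seismometer 4

Solve using three stations at a time. Using Seismometer 1, Seismometer 2, Seismometer 3 (subtract circle equations pairwise → linear system) gives (x, y) ≈ (132.2, -53.1).
Distances from that point to each station vs reported:
  Seismometer 1: calculated 224.0 vs reported 224.0 → residual 0.0 km
  Seismometer 2: calculated 180.6 vs reported 180.6 → residual 0.0 km
  Seismometer 3: calculated 145.0 vs reported 145.1 → residual 0.1 km
  Seismometer 4: calculated 121.2 vs reported 176.9 → residual 55.7 km
Seismometer 1, Seismometer 2, Seismometer 3 are mutually consistent (residuals ≈ 0); Seismometer 4 is off by 55.7 km.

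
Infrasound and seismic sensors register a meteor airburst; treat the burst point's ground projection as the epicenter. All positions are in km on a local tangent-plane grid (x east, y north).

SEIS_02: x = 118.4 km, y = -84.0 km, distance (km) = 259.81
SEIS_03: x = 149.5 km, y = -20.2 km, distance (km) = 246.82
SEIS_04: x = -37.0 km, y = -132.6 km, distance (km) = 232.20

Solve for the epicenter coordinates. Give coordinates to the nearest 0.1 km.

(-67.4, 97.6)

Circle about each station: (x − 118.4)² + (y + 84.0)² = 259.81²; (x − 149.5)² + (y + 20.2)² = 246.82²; (x + 37.0)² + (y + 132.6)² = 232.20².
Subtracting pairs of circle equations eliminates x²+y² and gives linear equations (the radical axes):
62.2 x + 127.6 y = 8264.85
-310.8 x − 97.2 y = 11461.60
Solving the 2×2 system: x ≈ -67.4, y ≈ 97.6 km.
Check against SEIS_02 (with the unrounded x, y): √((x − 118.4)²+(y + 84.0)²) = 259.84 ≈ 259.81 km. ✓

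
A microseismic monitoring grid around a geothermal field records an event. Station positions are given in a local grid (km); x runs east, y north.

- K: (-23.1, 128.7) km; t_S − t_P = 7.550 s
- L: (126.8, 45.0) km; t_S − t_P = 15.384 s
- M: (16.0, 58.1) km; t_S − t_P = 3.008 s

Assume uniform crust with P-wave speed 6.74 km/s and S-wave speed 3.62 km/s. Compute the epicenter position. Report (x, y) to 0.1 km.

Distance from S−P lag: d = Δt · v_P v_S / (v_P − v_S) = Δt · (6.74·3.62)/(6.74−3.62) ≈ 7.8201·Δt.
So d_K = 59.04, d_L = 120.30, d_M = 23.52 km.
Circle about each station: (x + 23.1)² + (y − 128.7)² = 59.04²; (x − 126.8)² + (y − 45.0)² = 120.30²; (x − 16.0)² + (y − 58.1)² = 23.52².
Subtracting the K equation from the L and M equations removes the quadratic terms:
299.8 x − 167.4 y = -9980.43
78.2 x − 141.2 y = -10533.16
Solving the 2×2 system: x ≈ 12.1, y ≈ 81.3 km.
Check against K (with the unrounded x, y): √((x + 23.1)²+(y − 128.7)²) = 59.04 ≈ 59.04 km. ✓

x ≈ 12.1 km, y ≈ 81.3 km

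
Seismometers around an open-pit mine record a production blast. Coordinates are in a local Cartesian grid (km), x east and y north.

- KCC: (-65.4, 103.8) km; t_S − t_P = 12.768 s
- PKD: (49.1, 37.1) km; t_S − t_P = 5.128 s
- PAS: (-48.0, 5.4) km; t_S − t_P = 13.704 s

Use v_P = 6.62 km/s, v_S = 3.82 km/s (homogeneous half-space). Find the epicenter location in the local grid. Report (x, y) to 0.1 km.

x ≈ 48.1 km, y ≈ 83.4 km

Distance from S−P lag: d = Δt · v_P v_S / (v_P − v_S) = Δt · (6.62·3.82)/(6.62−3.82) ≈ 9.0316·Δt.
So d_KCC = 115.32, d_PKD = 46.31, d_PAS = 123.77 km.
Circle about each station: (x + 65.4)² + (y − 103.8)² = 115.32²; (x − 49.1)² + (y − 37.1)² = 46.31²; (x + 48.0)² + (y − 5.4)² = 123.77².
Subtracting pairs of circle equations eliminates x²+y² and gives linear equations (the radical axes):
229.0 x − 133.4 y = -110.29
34.8 x − 196.8 y = -14738.75
Solving the 2×2 system: x ≈ 48.1, y ≈ 83.4 km.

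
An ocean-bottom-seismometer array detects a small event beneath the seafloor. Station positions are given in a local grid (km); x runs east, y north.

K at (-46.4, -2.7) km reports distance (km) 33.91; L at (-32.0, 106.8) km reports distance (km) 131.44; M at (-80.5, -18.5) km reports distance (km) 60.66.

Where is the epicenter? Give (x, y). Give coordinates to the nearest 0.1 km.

-20.1 km east, -24.1 km north

Circle about each station: (x + 46.4)² + (y + 2.7)² = 33.91²; (x + 32.0)² + (y − 106.8)² = 131.44²; (x + 80.5)² + (y + 18.5)² = 60.66².
Subtracting the K equation from the L and M equations removes the quadratic terms:
28.8 x + 219.0 y = -5856.60
-68.2 x − 31.6 y = 2132.50
Solving the 2×2 system: x ≈ -20.1, y ≈ -24.1 km.
Check against K (with the unrounded x, y): √((x + 46.4)²+(y + 2.7)²) = 33.90 ≈ 33.91 km. ✓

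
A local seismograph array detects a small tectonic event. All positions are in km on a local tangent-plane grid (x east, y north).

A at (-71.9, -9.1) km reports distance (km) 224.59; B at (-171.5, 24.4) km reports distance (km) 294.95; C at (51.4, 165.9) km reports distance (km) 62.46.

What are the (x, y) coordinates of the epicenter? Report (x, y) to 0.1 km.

Circle about each station: (x + 71.9)² + (y + 9.1)² = 224.59²; (x + 171.5)² + (y − 24.4)² = 294.95²; (x − 51.4)² + (y − 165.9)² = 62.46².
Subtracting the A equation from the B and C equations removes the quadratic terms:
-199.2 x + 67.0 y = -11799.64
246.6 x + 350.0 y = 71451.77
Solving the 2×2 system: x ≈ 103.4, y ≈ 131.3 km.
Check against A (with the unrounded x, y): √((x + 71.9)²+(y + 9.1)²) = 224.59 ≈ 224.59 km. ✓

x ≈ 103.4 km, y ≈ 131.3 km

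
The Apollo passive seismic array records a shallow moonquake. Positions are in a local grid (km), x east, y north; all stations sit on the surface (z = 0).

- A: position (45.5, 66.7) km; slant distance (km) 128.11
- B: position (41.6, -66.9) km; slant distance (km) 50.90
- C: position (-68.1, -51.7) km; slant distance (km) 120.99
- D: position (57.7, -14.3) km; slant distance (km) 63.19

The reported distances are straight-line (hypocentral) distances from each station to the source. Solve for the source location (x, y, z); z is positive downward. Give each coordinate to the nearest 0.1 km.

(42.7, -51.8, 48.6)

Each station gives a sphere (x−x_i)² + (y−y_i)² + z² = d_i² (stations at z=0).
Subtracting the A sphere from B and C: z² cancels, leaving linear equations in x and y:
-7.8 x − 267.2 y = 13508.39
-227.2 x − 236.8 y = 2564.95
Solving: x ≈ 42.701, y ≈ -51.802 km (keep extra digits for the depth step; rounded: 42.7, -51.8).
Then from the A sphere: z² = 128.11² − (x − 45.5)² − (y − 66.7)² with x = 42.701, y = -51.802, so z ≈ 48.596 ≈ 48.6 km.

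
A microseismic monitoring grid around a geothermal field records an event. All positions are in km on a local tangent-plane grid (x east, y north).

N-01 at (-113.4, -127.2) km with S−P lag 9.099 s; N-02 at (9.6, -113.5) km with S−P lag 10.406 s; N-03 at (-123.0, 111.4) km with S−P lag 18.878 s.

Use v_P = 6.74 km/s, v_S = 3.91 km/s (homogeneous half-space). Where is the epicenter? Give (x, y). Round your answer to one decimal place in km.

Distance from S−P lag: d = Δt · v_P v_S / (v_P − v_S) = Δt · (6.74·3.91)/(6.74−3.91) ≈ 9.3122·Δt.
So d_N-01 = 84.73, d_N-02 = 96.90, d_N-03 = 175.79 km.
Circle about each station: (x + 113.4)² + (y + 127.2)² = 84.73²; (x − 9.6)² + (y + 113.5)² = 96.90²; (x + 123.0)² + (y − 111.4)² = 175.79².
Subtracting the N-01 equation from the N-02 and N-03 equations removes the quadratic terms:
246.0 x + 27.4 y = -18275.43
-19.2 x + 477.2 y = -25223.39
Solving the 2×2 system: x ≈ -68.1, y ≈ -55.6 km.
Check against N-01 (with the unrounded x, y): √((x + 113.4)²+(y + 127.2)²) = 84.73 ≈ 84.73 km. ✓

-68.1 km east, -55.6 km north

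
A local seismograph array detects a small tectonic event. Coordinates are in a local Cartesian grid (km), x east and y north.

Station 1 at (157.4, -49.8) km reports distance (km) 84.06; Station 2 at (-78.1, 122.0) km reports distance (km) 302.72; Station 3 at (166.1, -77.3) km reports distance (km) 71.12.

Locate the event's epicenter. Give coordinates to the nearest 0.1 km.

Circle about each station: (x − 157.4)² + (y + 49.8)² = 84.06²; (x + 78.1)² + (y − 122.0)² = 302.72²; (x − 166.1)² + (y + 77.3)² = 71.12².
Subtracting pairs of circle equations eliminates x²+y² and gives linear equations (the radical axes):
-471.0 x + 343.6 y = -90844.50
17.4 x − 55.0 y = 8317.73
Solving the 2×2 system: x ≈ 107.3, y ≈ -117.3 km.

107.3 km east, -117.3 km north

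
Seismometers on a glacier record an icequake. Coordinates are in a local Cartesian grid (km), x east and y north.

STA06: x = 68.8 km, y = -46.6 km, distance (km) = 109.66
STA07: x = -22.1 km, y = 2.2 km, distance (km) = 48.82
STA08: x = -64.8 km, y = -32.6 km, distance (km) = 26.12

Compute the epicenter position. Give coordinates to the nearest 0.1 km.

-40.8 km east, -42.9 km north

Circle about each station: (x − 68.8)² + (y + 46.6)² = 109.66²; (x + 22.1)² + (y − 2.2)² = 48.82²; (x + 64.8)² + (y + 32.6)² = 26.12².
Subtracting the STA06 equation from the STA07 and STA08 equations removes the quadratic terms:
-181.8 x + 97.6 y = 3230.17
-267.2 x + 28.0 y = 9699.86
Solving the 2×2 system: x ≈ -40.8, y ≈ -42.9 km.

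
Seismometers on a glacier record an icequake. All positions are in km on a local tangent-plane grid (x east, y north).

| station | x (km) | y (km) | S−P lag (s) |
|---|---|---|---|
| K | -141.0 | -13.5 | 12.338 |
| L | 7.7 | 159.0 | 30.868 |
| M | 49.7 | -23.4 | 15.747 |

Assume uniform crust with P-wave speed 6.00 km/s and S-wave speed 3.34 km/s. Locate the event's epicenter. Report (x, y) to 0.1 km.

-62.2 km east, -62.8 km north

Distance from S−P lag: d = Δt · v_P v_S / (v_P − v_S) = Δt · (6.00·3.34)/(6.00−3.34) ≈ 7.5338·Δt.
So d_K = 92.95, d_L = 232.55, d_M = 118.64 km.
Circle about each station: (x + 141.0)² + (y + 13.5)² = 92.95²; (x − 7.7)² + (y − 159.0)² = 232.55²; (x − 49.7)² + (y + 23.4)² = 118.64².
Subtracting pairs of circle equations eliminates x²+y² and gives linear equations (the radical axes):
297.4 x + 345.0 y = -40162.76
381.4 x − 19.8 y = -22481.35
Solving the 2×2 system: x ≈ -62.2, y ≈ -62.8 km.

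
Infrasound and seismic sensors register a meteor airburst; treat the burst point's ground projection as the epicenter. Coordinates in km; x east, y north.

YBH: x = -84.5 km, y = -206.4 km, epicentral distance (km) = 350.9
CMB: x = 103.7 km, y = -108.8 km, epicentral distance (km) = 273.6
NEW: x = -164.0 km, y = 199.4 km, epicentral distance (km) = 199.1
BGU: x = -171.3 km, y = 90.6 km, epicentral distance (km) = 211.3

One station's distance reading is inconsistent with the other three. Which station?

YBH

Solve using three stations at a time. Using CMB, NEW, BGU (subtract circle equations pairwise → linear system) gives (x, y) ≈ (30.1, 154.7).
Distances from that point to each station vs reported:
  YBH: calculated 378.9 vs reported 350.9 → residual 28.0 km
  CMB: calculated 273.6 vs reported 273.6 → residual 0.0 km
  NEW: calculated 199.1 vs reported 199.1 → residual 0.0 km
  BGU: calculated 211.3 vs reported 211.3 → residual 0.0 km
CMB, NEW, BGU are mutually consistent (residuals ≈ 0); YBH is off by 28.0 km.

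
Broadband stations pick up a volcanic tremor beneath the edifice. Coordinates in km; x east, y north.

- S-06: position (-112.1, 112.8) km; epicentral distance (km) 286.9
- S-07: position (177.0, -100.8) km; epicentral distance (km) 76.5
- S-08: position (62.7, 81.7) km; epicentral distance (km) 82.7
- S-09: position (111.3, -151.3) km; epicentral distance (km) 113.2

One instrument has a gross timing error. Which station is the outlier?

S-08

Solve using three stations at a time. Using S-06, S-07, S-09 (subtract circle equations pairwise → linear system) gives (x, y) ≈ (130.8, -39.8).
Distances from that point to each station vs reported:
  S-06: calculated 286.9 vs reported 286.9 → residual 0.0 km
  S-07: calculated 76.5 vs reported 76.5 → residual 0.0 km
  S-08: calculated 139.3 vs reported 82.7 → residual 56.6 km
  S-09: calculated 113.2 vs reported 113.2 → residual 0.0 km
S-06, S-07, S-09 are mutually consistent (residuals ≈ 0); S-08 is off by 56.6 km.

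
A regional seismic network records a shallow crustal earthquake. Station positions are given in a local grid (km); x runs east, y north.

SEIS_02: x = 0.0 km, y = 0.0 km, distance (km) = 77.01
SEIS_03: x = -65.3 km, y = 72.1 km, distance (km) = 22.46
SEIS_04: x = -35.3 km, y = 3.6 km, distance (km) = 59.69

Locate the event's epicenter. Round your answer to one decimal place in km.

Circle about each station: x² + y² = 77.01²; (x + 65.3)² + (y − 72.1)² = 22.46²; (x + 35.3)² + (y − 3.6)² = 59.69².
Subtracting the SEIS_02 equation from the SEIS_03 and SEIS_04 equations removes the quadratic terms:
-130.6 x + 144.2 y = 14888.59
-70.6 x + 7.2 y = 3626.69
Solving the 2×2 system: x ≈ -45.0, y ≈ 62.5 km.
Check against SEIS_02 (with the unrounded x, y): √(x²+y²) = 77.01 ≈ 77.01 km. ✓

-45.0 km east, 62.5 km north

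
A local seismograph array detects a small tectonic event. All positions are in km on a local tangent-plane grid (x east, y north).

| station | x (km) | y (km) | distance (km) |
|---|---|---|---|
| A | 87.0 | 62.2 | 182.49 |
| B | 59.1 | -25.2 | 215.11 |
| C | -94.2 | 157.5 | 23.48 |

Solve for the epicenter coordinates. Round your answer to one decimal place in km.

Circle about each station: (x − 87.0)² + (y − 62.2)² = 182.49²; (x − 59.1)² + (y + 25.2)² = 215.11²; (x + 94.2)² + (y − 157.5)² = 23.48².
Subtracting the A equation from the B and C equations removes the quadratic terms:
-55.8 x − 174.8 y = -20279.70
-362.4 x + 190.6 y = 54993.34
Solving the 2×2 system: x ≈ -77.7, y ≈ 140.8 km.

x ≈ -77.7 km, y ≈ 140.8 km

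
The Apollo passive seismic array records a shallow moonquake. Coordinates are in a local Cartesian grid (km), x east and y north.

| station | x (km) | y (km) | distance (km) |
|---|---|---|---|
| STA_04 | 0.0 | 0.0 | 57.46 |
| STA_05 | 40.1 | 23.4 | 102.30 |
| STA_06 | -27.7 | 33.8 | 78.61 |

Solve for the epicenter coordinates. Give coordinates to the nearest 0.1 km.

Circle about each station: x² + y² = 57.46²; (x − 40.1)² + (y − 23.4)² = 102.30²; (x + 27.7)² + (y − 33.8)² = 78.61².
Subtracting the STA_04 equation from the STA_05 and STA_06 equations removes the quadratic terms:
80.2 x + 46.8 y = -5008.07
-55.4 x + 67.6 y = -968.15
Solving the 2×2 system: x ≈ -36.6, y ≈ -44.3 km.
Check against STA_04 (with the unrounded x, y): √(x²+y²) = 57.46 ≈ 57.46 km. ✓

x ≈ -36.6 km, y ≈ -44.3 km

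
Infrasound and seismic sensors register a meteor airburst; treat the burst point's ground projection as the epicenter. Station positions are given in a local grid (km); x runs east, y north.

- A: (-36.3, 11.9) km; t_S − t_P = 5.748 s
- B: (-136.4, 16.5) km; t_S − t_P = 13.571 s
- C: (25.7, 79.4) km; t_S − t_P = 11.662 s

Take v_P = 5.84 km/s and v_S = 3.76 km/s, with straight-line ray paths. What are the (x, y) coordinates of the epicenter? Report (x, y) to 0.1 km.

Distance from S−P lag: d = Δt · v_P v_S / (v_P − v_S) = Δt · (5.84·3.76)/(5.84−3.76) ≈ 10.5569·Δt.
So d_A = 60.68, d_B = 143.27, d_C = 123.11 km.
Circle about each station: (x + 36.3)² + (y − 11.9)² = 60.68²; (x + 136.4)² + (y − 16.5)² = 143.27²; (x − 25.7)² + (y − 79.4)² = 123.11².
Subtracting pairs of circle equations eliminates x²+y² and gives linear equations (the radical axes):
-200.2 x + 9.2 y = 573.68
124.0 x + 135.0 y = -5968.46
Solving the 2×2 system: x ≈ -4.7, y ≈ -39.9 km.

-4.7 km east, -39.9 km north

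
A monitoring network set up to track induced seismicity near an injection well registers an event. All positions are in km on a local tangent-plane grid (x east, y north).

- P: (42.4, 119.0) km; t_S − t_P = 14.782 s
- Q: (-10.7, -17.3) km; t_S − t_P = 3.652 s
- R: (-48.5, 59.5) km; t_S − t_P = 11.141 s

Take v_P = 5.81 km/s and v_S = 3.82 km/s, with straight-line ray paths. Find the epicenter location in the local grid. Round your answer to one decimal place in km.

19.8 km east, -44.3 km north

Distance from S−P lag: d = Δt · v_P v_S / (v_P − v_S) = Δt · (5.81·3.82)/(5.81−3.82) ≈ 11.1529·Δt.
So d_P = 164.86, d_Q = 40.73, d_R = 124.25 km.
Circle about each station: (x − 42.4)² + (y − 119.0)² = 164.86²; (x + 10.7)² + (y + 17.3)² = 40.73²; (x + 48.5)² + (y − 59.5)² = 124.25².
Subtracting the P equation from the Q and R equations removes the quadratic terms:
-106.2 x − 272.6 y = 9974.91
-181.8 x − 119.0 y = 1674.50
Solving the 2×2 system: x ≈ 19.8, y ≈ -44.3 km.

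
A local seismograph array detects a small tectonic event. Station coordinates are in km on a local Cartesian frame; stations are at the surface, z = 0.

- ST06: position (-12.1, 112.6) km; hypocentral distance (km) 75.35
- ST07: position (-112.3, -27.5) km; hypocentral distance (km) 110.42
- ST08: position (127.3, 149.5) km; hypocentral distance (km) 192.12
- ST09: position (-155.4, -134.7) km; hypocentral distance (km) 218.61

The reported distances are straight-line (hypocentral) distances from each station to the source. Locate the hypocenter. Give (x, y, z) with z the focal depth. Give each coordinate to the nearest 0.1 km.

Each station gives a sphere (x−x_i)² + (y−y_i)² + z² = d_i² (stations at z=0).
Subtracting the ST06 sphere from ST07 and ST08: z² cancels, leaving linear equations in x and y:
-200.4 x − 280.2 y = -5972.58
278.8 x + 73.8 y = -5502.10
Solving: x ≈ -31.304, y ≈ 43.704 km (keep extra digits for the depth step; rounded: -31.3, 43.7).
Then from the ST06 sphere: z² = 75.35² − (x + 12.1)² − (y − 112.6)² with x = -31.304, y = 43.704, so z ≈ 23.710 ≈ 23.7 km.

x ≈ -31.3 km, y ≈ 43.7 km, depth ≈ 23.7 km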